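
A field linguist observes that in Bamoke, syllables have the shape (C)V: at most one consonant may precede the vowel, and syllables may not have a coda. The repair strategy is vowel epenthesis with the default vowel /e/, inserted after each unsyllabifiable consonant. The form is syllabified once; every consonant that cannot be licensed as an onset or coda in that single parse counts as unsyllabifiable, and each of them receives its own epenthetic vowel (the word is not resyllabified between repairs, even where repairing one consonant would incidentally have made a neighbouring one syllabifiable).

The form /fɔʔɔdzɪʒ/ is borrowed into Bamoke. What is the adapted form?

Under (C)V, the unsyllabifiable consonants are /d/, /ʒ/ (no codas are permitted; onsets are limited to one consonant).
Inserting the epenthetic vowel yields /d/ → /de/, /ʒ/ → /ʒe/.

fɔʔɔdezɪʒe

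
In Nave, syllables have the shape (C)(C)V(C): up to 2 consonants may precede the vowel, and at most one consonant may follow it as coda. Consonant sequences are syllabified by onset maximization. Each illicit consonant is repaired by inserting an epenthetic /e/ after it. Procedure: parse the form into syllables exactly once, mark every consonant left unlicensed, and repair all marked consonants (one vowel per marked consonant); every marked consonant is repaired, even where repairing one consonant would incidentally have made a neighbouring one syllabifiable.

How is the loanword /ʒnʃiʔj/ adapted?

ʒenʃiʔje

Syllabifying with onset maximization leaves /ʒ/, /j/ stranded (at most one coda consonant is licensed; onsets may contain at most 2 consonants).
Inserting the epenthetic vowel yields /ʒ/ → /ʒe/, /j/ → /je/.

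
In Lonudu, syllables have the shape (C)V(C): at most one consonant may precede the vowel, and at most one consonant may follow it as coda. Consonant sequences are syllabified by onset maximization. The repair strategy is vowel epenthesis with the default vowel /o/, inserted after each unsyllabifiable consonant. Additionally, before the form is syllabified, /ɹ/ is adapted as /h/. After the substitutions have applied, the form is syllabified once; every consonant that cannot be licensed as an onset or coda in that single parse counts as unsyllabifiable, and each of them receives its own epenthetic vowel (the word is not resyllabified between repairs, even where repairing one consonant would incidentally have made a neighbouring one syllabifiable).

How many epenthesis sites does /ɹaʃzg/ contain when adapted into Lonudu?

2

After substitution the input is /haʃzg/.
The unsyllabifiable consonants are /z/, /g/; each receives one epenthetic vowel.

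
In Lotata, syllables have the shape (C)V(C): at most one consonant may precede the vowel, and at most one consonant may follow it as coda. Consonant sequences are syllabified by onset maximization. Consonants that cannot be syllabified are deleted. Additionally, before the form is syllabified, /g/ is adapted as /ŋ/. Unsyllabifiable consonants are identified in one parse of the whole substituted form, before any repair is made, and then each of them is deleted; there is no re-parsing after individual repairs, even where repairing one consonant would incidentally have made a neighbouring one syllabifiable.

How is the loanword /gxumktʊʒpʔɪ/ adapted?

Substitution: /g/ → /ŋ/, giving /ŋxumktʊʒpʔɪ/.
Syllabifying with onset maximization leaves /ŋ/, /k/, /p/ stranded (at most one coda consonant is licensed; onsets are limited to one consonant).
Each unlicensed consonant is deleted: /ŋ/, /k/, /p/.

xumtʊʒʔɪ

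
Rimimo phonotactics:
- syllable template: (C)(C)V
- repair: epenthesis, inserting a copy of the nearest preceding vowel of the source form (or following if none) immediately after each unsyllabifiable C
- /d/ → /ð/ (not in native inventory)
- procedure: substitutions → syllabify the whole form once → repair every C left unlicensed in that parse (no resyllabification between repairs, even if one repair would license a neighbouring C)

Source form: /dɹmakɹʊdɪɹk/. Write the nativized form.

Substitution: /d/ → /ð/, giving /ðɹmakɹʊðɪɹk/.
The consonants /ð/, /ɹ/, /k/ cannot be parsed into a legal (C)(C)V syllable (no codas are permitted; onsets may contain at most 2 consonants).
Each unlicensed consonant becomes the onset of a new syllable: /ð/ → /ða/, /ɹ/ → /ɹɪ/, /k/ → /kɪ/.

ðaɹmakɹʊðɪɹɪkɪ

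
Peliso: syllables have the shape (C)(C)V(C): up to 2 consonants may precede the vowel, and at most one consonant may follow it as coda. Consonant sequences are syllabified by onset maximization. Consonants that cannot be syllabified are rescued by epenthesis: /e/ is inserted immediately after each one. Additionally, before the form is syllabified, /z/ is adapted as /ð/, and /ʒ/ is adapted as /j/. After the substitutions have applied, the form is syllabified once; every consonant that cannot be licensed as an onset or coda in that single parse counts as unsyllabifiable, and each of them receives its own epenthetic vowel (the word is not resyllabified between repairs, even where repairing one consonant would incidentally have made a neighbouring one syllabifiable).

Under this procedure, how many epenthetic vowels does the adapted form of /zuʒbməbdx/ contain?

2

After substitution the input is /ðujbməbdx/.
The unsyllabifiable consonants are /d/, /x/; each receives one epenthetic vowel.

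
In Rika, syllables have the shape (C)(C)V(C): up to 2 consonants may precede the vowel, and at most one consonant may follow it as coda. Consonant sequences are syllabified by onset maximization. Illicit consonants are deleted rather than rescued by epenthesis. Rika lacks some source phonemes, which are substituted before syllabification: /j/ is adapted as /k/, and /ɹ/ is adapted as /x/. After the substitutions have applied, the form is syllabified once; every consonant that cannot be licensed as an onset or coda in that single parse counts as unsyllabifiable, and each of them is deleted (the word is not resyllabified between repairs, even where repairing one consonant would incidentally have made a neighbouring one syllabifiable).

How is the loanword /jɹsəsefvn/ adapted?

xsəsef

Substitution: /j/ → /k/, /ɹ/ → /x/, giving /kxsəsefvn/.
The consonants /k/, /v/, /n/ cannot be parsed into a legal (C)(C)V(C) syllable (at most one coda consonant is licensed; onsets may contain at most 2 consonants).
Deleting the stranded consonants removes /k/, /v/, /n/.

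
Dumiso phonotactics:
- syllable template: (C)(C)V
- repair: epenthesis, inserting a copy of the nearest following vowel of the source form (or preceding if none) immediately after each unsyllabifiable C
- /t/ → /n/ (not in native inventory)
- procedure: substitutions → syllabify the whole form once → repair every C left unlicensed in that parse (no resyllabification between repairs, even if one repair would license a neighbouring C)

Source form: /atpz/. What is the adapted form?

anapaza

Substitution: /t/ → /n/, giving /anpz/.
Under (C)(C)V, the unsyllabifiable consonants are /n/, /p/, /z/ (no codas are permitted; onsets may contain at most 2 consonants).
Epenthesis after each stranded consonant: /n/ → /na/, /p/ → /pa/, /z/ → /za/.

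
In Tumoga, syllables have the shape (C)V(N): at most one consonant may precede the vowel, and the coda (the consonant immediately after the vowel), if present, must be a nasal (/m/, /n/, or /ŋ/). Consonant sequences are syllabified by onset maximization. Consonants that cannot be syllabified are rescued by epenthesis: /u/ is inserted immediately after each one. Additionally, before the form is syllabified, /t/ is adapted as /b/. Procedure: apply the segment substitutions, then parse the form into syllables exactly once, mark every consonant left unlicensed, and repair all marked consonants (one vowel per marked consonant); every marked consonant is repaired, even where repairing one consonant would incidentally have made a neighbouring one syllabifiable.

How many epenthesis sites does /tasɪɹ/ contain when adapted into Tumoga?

1

After substitution the input is /basɪɹ/.
The unsyllabifiable consonants are /ɹ/; each receives one epenthetic vowel.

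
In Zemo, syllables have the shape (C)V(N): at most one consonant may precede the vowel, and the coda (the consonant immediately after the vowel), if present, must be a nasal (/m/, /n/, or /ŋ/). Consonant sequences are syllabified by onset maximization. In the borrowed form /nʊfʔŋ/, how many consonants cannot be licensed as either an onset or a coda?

3

Under (C)V(N), the unsyllabifiable consonants are /f/, /ʔ/, /ŋ/ (only a nasal (/m/, /n/, or /ŋ/) is licensed in coda position; onsets are limited to one consonant).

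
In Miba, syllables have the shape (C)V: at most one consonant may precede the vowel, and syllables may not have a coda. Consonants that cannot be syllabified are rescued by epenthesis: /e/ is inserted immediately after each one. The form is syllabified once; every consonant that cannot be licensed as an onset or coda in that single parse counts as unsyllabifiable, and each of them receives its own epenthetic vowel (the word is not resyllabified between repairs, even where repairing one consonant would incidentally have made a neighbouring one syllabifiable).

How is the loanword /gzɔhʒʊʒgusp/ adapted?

gezɔheʒʊʒegusepe

The consonants /g/, /h/, /ʒ/, /s/, /p/ cannot be parsed into a legal (C)V syllable (no codas are permitted; onsets are limited to one consonant).
Each unlicensed consonant becomes the onset of a new syllable: /g/ → /ge/, /h/ → /he/, /ʒ/ → /ʒe/, /s/ → /se/, /p/ → /pe/.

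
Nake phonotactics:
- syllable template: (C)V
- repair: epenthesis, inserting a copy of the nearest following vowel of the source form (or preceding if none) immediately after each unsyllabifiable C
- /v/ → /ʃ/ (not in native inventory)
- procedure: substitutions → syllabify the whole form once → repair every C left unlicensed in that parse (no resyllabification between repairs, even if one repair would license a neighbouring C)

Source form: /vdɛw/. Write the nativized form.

Substitution: /v/ → /ʃ/, giving /ʃdɛw/.
Under (C)V, the unsyllabifiable consonants are /ʃ/, /w/ (no codas are permitted; onsets are limited to one consonant).
Epenthesis after each stranded consonant: /ʃ/ → /ʃɛ/, /w/ → /wɛ/.

ʃɛdɛwɛ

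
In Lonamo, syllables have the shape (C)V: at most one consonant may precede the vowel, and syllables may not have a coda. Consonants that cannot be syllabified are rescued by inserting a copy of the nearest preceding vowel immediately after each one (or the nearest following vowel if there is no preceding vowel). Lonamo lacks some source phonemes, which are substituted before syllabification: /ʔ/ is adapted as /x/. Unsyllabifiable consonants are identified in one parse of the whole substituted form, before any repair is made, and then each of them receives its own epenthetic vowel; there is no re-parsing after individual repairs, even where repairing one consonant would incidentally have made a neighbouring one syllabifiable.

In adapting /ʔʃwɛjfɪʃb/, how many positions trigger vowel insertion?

After substitution the input is /xʃwɛjfɪʃb/.
The unsyllabifiable consonants are /x/, /ʃ/, /j/, /ʃ/, /b/; each receives one epenthetic vowel.

5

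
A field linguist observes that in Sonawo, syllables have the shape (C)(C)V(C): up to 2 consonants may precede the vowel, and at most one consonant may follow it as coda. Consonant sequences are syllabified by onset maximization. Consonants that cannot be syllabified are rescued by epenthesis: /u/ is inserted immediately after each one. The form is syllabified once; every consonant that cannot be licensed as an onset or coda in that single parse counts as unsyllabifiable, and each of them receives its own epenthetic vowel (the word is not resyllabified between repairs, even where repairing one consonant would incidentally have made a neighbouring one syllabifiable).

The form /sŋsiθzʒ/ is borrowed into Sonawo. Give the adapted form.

Syllabifying with onset maximization leaves /s/, /z/, /ʒ/ stranded (at most one coda consonant is licensed; onsets may contain at most 2 consonants).
Inserting the epenthetic vowel yields /s/ → /su/, /z/ → /zu/, /ʒ/ → /ʒu/.

suŋsiθzuʒu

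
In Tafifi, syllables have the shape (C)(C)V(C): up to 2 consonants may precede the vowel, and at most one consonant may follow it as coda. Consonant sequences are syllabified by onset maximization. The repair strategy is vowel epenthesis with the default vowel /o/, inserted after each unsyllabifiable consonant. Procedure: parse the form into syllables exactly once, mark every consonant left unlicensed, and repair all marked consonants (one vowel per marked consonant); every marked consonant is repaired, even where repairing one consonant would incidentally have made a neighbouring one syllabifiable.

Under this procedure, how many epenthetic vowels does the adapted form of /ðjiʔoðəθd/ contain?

The unsyllabifiable consonants are /d/; each receives one epenthetic vowel.

1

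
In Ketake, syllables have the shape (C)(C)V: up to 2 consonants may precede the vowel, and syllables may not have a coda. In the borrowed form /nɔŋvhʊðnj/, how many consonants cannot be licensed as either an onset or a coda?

4

The consonants /ŋ/, /ð/, /n/, /j/ cannot be parsed into a legal (C)(C)V syllable (no codas are permitted; onsets may contain at most 2 consonants).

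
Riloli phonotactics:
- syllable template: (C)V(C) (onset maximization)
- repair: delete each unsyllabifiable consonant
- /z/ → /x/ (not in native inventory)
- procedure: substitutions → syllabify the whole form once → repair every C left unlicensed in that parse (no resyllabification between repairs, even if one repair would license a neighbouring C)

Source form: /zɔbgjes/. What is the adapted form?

xɔbjes

Substitution: /z/ → /x/, giving /xɔbgjes/.
The consonants /g/ cannot be parsed into a legal (C)V(C) syllable (at most one coda consonant is licensed; onsets are limited to one consonant).
Deleting the stranded consonants removes /g/.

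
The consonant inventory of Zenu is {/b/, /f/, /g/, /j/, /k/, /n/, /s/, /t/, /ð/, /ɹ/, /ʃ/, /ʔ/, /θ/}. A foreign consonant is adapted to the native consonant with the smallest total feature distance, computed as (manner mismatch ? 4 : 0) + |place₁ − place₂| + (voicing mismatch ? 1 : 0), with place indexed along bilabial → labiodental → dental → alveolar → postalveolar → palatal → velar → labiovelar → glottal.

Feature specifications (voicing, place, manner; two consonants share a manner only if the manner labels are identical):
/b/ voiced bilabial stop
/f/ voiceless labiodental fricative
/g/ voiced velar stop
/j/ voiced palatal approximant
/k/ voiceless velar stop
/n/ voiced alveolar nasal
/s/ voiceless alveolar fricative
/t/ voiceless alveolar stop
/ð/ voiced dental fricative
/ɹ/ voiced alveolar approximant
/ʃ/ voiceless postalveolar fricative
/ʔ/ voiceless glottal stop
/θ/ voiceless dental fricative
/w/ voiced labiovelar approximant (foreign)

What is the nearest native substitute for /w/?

j

/j/ is closest: same manner (approximant), place distance 2 (labiovelar→palatal), same voicing; total 2. Next closest is /ɹ/ at distance 4.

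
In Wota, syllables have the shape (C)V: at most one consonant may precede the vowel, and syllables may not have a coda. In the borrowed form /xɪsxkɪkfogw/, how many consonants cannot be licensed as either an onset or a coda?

5

Syllabifying with onset maximization leaves /s/, /x/, /k/, /g/, /w/ stranded (no codas are permitted; onsets are limited to one consonant).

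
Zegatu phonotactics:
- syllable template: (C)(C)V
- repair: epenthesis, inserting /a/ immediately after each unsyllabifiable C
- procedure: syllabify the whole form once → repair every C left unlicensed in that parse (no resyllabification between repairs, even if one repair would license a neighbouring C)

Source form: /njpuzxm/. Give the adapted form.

Syllabifying with onset maximization leaves /n/, /z/, /x/, /m/ stranded (no codas are permitted; onsets may contain at most 2 consonants).
Inserting the epenthetic vowel yields /n/ → /na/, /z/ → /za/, /x/ → /xa/, /m/ → /ma/.

najpuzaxama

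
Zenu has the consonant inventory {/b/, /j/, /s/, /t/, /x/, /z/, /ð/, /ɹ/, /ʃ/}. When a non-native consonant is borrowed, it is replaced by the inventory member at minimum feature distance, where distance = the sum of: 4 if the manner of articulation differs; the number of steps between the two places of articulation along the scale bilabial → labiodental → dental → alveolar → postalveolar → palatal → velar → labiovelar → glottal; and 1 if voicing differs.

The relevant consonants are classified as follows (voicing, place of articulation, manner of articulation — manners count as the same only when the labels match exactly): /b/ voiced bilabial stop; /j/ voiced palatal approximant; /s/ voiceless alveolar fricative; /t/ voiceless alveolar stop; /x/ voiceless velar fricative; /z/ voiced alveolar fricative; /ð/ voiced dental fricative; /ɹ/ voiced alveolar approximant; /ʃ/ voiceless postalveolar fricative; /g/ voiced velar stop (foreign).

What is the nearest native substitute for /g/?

t

/t/ is closest: same manner (stop), place distance 3 (velar→alveolar), voicing differs (+1); total 4. Next closest is /j/ at distance 5.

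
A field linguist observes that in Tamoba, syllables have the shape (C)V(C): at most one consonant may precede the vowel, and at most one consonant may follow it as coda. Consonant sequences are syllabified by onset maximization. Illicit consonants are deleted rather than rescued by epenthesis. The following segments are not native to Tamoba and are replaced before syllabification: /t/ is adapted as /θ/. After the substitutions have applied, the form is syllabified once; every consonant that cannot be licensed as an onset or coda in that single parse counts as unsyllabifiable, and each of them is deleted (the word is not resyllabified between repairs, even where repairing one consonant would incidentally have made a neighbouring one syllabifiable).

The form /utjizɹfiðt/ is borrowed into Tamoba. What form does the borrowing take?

uθjizfið

Substitution: /t/ → /θ/, giving /uθjizɹfiðθ/.
Syllabifying with onset maximization leaves /ɹ/, /θ/ stranded (at most one coda consonant is licensed; onsets are limited to one consonant).
Deletion applies to /ɹ/, /θ/.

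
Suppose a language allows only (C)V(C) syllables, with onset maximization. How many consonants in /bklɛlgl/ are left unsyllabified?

Under (C)V(C), the unsyllabifiable consonants are /b/, /k/, /g/, /l/ (at most one coda consonant is licensed; onsets are limited to one consonant).

4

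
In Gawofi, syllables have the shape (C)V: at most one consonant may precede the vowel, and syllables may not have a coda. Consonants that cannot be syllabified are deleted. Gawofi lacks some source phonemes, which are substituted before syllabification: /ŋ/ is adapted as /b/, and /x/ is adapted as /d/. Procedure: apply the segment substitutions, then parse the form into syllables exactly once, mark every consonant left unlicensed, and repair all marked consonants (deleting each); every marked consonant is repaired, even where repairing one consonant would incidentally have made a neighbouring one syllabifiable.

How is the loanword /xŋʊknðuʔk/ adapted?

Substitution: /x/ → /d/, /ŋ/ → /b/, giving /dbʊknðuʔk/.
Under (C)V, the unsyllabifiable consonants are /d/, /k/, /n/, /ʔ/, /k/ (no codas are permitted; onsets are limited to one consonant).
Deleting the stranded consonants removes /d/, /k/, /n/, /ʔ/, /k/.

bʊðu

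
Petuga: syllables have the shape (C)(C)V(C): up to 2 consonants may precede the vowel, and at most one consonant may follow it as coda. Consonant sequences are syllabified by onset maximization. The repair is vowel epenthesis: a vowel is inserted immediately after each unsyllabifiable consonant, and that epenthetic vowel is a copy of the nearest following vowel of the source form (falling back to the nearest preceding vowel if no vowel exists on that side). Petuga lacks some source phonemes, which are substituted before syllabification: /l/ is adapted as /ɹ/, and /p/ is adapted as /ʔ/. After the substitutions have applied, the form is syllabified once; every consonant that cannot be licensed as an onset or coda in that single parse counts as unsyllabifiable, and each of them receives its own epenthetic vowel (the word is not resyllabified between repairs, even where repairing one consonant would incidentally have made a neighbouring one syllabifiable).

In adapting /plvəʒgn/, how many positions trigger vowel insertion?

3

After substitution the input is /ʔɹvəʒgn/.
The unsyllabifiable consonants are /ʔ/, /g/, /n/; each receives one epenthetic vowel.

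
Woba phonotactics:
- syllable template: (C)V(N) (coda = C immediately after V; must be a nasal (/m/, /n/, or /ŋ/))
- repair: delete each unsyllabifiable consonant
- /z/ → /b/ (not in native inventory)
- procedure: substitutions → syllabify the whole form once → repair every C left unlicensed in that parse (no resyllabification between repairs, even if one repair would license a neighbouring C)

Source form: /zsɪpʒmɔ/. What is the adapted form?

Substitution: /z/ → /b/, giving /bsɪpʒmɔ/.
Under (C)V(N), the unsyllabifiable consonants are /b/, /p/, /ʒ/ (only a nasal (/m/, /n/, or /ŋ/) is licensed in coda position; onsets are limited to one consonant).
Deletion applies to /b/, /p/, /ʒ/.

sɪmɔ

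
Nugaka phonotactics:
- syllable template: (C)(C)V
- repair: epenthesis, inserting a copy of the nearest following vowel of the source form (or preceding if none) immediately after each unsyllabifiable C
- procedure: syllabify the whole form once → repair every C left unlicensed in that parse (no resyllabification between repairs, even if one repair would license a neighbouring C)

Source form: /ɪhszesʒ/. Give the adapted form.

Under (C)(C)V, the unsyllabifiable consonants are /h/, /s/, /ʒ/ (no codas are permitted; onsets may contain at most 2 consonants).
Inserting the epenthetic vowel yields /h/ → /he/, /s/ → /se/, /ʒ/ → /ʒe/.

ɪheszeseʒe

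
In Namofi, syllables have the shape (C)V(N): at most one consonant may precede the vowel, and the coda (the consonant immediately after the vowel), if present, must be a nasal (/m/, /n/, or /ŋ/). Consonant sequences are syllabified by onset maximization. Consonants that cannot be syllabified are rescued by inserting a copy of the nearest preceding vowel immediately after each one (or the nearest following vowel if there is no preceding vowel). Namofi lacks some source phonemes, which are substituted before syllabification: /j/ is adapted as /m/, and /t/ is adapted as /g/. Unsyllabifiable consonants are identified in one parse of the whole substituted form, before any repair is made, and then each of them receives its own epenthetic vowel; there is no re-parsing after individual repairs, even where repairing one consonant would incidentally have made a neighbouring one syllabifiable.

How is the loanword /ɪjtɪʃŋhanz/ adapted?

ɪmgɪʃɪŋɪhanza

Substitution: /j/ → /m/, /t/ → /g/, giving /ɪmgɪʃŋhanz/.
The consonants /ʃ/, /ŋ/, /z/ cannot be parsed into a legal (C)V(N) syllable (only a nasal (/m/, /n/, or /ŋ/) is licensed in coda position; onsets are limited to one consonant).
Epenthesis after each stranded consonant: /ʃ/ → /ʃɪ/, /ŋ/ → /ŋɪ/, /z/ → /za/.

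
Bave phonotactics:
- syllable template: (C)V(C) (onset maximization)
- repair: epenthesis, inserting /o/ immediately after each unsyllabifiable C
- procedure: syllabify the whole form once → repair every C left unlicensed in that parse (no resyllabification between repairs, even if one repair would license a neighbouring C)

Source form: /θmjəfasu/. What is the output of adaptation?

θomojəfasu

The consonants /θ/, /m/ cannot be parsed into a legal (C)V(C) syllable (at most one coda consonant is licensed; onsets are limited to one consonant).
Epenthesis after each stranded consonant: /θ/ → /θo/, /m/ → /mo/.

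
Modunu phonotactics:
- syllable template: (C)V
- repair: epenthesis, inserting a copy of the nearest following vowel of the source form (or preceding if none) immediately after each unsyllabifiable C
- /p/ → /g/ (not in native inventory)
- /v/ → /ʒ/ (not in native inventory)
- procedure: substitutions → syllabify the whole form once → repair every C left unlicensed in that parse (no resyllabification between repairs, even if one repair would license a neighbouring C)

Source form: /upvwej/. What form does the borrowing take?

ugeʒeweje

Substitution: /p/ → /g/, /v/ → /ʒ/, giving /ugʒwej/.
The consonants /g/, /ʒ/, /j/ cannot be parsed into a legal (C)V syllable (no codas are permitted; onsets are limited to one consonant).
Each unlicensed consonant becomes the onset of a new syllable: /g/ → /ge/, /ʒ/ → /ʒe/, /j/ → /je/.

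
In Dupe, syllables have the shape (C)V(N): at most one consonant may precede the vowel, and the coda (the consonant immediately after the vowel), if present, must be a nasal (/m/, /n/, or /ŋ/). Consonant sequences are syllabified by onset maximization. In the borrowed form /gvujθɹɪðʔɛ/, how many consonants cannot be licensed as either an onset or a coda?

4

Syllabifying with onset maximization leaves /g/, /j/, /θ/, /ð/ stranded (only a nasal (/m/, /n/, or /ŋ/) is licensed in coda position; onsets are limited to one consonant).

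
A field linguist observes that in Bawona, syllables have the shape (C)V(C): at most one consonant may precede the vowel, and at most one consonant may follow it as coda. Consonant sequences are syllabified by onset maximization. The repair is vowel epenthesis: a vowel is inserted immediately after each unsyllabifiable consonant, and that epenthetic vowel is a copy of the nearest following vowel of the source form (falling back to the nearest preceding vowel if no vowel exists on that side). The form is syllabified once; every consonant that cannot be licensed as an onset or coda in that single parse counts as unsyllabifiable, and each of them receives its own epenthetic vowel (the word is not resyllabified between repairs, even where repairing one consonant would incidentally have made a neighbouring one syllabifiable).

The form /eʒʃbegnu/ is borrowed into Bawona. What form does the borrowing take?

The consonants /ʃ/ cannot be parsed into a legal (C)V(C) syllable (at most one coda consonant is licensed; onsets are limited to one consonant).
Each unlicensed consonant becomes the onset of a new syllable: /ʃ/ → /ʃe/.

eʒʃebegnu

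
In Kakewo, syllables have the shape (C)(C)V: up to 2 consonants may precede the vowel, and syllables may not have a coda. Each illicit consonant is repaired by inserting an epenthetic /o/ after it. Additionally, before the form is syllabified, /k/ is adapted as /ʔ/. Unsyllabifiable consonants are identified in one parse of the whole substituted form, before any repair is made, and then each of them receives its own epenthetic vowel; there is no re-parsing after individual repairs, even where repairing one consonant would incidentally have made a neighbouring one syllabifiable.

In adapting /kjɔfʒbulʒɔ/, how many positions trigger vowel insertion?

After substitution the input is /ʔjɔfʒbulʒɔ/.
The unsyllabifiable consonants are /f/; each receives one epenthetic vowel.

1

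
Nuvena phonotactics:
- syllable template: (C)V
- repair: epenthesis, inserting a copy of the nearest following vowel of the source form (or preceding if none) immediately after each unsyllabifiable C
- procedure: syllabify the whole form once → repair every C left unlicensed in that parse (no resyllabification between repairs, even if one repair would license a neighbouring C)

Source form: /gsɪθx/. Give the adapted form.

The consonants /g/, /θ/, /x/ cannot be parsed into a legal (C)V syllable (no codas are permitted; onsets are limited to one consonant).
Epenthesis after each stranded consonant: /g/ → /gɪ/, /θ/ → /θɪ/, /x/ → /xɪ/.

gɪsɪθɪxɪ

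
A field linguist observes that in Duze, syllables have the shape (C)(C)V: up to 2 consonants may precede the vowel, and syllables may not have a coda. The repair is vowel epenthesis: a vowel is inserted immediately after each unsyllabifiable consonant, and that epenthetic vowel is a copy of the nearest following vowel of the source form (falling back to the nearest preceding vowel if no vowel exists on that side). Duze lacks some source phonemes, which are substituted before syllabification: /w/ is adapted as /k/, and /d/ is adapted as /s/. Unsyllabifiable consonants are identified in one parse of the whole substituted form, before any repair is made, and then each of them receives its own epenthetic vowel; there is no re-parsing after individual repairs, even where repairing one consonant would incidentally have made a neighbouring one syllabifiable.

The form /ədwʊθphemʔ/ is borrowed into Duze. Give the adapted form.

Substitution: /d/ → /s/, /w/ → /k/, giving /əskʊθphemʔ/.
Syllabifying with onset maximization leaves /θ/, /m/, /ʔ/ stranded (no codas are permitted; onsets may contain at most 2 consonants).
Each unlicensed consonant becomes the onset of a new syllable: /θ/ → /θe/, /m/ → /me/, /ʔ/ → /ʔe/.

əskʊθephemeʔe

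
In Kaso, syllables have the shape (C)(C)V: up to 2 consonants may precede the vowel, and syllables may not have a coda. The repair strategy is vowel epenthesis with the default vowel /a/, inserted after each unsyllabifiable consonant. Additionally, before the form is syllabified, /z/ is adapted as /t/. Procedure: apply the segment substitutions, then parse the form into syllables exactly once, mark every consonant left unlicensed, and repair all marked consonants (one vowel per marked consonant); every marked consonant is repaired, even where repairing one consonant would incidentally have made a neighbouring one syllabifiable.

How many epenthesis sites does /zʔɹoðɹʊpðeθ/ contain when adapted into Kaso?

After substitution the input is /tʔɹoðɹʊpðeθ/.
The unsyllabifiable consonants are /t/, /θ/; each receives one epenthetic vowel.

2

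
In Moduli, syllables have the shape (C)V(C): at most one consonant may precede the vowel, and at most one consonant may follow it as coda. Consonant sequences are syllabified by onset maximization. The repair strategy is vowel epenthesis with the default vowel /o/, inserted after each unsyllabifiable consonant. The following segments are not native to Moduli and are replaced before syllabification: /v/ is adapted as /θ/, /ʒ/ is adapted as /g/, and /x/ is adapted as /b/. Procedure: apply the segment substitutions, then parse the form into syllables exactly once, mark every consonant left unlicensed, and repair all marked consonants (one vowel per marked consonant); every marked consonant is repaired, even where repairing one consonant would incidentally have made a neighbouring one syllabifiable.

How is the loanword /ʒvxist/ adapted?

goθobisto

Substitution: /ʒ/ → /g/, /v/ → /θ/, /x/ → /b/, giving /gθbist/.
Syllabifying with onset maximization leaves /g/, /θ/, /t/ stranded (at most one coda consonant is licensed; onsets are limited to one consonant).
Inserting the epenthetic vowel yields /g/ → /go/, /θ/ → /θo/, /t/ → /to/.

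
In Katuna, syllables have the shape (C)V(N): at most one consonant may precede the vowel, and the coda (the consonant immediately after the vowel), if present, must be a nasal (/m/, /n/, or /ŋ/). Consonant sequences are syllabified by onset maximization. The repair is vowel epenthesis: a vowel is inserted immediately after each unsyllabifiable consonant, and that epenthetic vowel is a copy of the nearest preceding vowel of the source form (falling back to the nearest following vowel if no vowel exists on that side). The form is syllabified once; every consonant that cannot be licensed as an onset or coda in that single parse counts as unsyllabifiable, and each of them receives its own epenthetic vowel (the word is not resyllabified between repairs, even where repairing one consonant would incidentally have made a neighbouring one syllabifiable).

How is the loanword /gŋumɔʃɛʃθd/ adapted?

Syllabifying with onset maximization leaves /g/, /ʃ/, /θ/, /d/ stranded (only a nasal (/m/, /n/, or /ŋ/) is licensed in coda position; onsets are limited to one consonant).
Inserting the epenthetic vowel yields /g/ → /gu/, /ʃ/ → /ʃɛ/, /θ/ → /θɛ/, /d/ → /dɛ/.

guŋumɔʃɛʃɛθɛdɛ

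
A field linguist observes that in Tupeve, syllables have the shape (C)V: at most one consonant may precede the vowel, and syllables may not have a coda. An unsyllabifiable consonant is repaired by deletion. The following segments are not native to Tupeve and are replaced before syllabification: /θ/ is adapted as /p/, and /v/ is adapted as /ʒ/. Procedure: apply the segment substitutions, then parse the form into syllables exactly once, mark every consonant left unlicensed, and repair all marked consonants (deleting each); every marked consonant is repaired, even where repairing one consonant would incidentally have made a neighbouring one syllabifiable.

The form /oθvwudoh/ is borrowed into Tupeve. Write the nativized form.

Substitution: /θ/ → /p/, /v/ → /ʒ/, giving /opʒwudoh/.
Syllabifying with onset maximization leaves /p/, /ʒ/, /h/ stranded (no codas are permitted; onsets are limited to one consonant).
Deleting the stranded consonants removes /p/, /ʒ/, /h/.

owudo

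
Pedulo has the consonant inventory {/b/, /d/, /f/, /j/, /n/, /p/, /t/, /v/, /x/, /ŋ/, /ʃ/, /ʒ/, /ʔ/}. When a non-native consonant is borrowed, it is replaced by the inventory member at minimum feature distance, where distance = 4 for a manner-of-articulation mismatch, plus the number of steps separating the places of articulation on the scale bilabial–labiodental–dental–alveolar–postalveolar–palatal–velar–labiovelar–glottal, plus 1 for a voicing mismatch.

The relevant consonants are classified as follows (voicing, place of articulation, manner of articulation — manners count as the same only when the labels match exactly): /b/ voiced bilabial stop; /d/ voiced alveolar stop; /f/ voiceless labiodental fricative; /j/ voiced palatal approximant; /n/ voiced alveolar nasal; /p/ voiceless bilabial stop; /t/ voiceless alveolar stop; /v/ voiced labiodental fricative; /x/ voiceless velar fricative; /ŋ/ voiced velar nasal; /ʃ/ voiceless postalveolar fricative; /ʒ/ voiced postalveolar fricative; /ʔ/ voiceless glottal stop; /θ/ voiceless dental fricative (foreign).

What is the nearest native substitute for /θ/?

f

/f/ is closest: same manner (fricative), place distance 1 (dental→labiodental), same voicing; total 1. Next closest is /v/ at distance 2.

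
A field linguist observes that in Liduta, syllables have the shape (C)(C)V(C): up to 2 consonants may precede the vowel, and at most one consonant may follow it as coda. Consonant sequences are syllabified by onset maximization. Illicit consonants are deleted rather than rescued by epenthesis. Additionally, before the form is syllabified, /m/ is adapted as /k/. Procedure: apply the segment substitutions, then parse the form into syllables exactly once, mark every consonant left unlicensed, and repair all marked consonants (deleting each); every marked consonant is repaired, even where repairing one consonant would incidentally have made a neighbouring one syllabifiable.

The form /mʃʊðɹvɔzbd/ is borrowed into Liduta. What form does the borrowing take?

Substitution: /m/ → /k/, giving /kʃʊðɹvɔzbd/.
The consonants /b/, /d/ cannot be parsed into a legal (C)(C)V(C) syllable (at most one coda consonant is licensed; onsets may contain at most 2 consonants).
Deleting the stranded consonants removes /b/, /d/.

kʃʊðɹvɔz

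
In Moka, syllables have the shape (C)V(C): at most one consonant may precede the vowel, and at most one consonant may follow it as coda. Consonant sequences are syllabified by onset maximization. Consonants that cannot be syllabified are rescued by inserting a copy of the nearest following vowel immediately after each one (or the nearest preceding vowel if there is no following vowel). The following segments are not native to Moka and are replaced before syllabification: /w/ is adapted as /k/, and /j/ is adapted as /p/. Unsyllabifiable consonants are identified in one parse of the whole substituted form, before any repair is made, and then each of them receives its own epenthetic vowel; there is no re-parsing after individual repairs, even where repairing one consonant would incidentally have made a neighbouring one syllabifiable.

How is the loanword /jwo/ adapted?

Substitution: /j/ → /p/, /w/ → /k/, giving /pko/.
The consonants /p/ cannot be parsed into a legal (C)V(C) syllable (at most one coda consonant is licensed; onsets are limited to one consonant).
Inserting the epenthetic vowel yields /p/ → /po/.

poko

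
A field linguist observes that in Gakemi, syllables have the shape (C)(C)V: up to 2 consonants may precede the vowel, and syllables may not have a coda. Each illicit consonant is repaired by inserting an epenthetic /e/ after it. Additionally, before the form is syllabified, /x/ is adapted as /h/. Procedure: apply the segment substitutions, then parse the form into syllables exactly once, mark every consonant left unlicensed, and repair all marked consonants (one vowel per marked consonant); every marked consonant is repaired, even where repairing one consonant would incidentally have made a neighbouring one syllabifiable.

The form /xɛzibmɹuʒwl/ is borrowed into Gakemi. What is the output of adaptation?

Substitution: /x/ → /h/, giving /hɛzibmɹuʒwl/.
The consonants /b/, /ʒ/, /w/, /l/ cannot be parsed into a legal (C)(C)V syllable (no codas are permitted; onsets may contain at most 2 consonants).
Inserting the epenthetic vowel yields /b/ → /be/, /ʒ/ → /ʒe/, /w/ → /we/, /l/ → /le/.

hɛzibemɹuʒewele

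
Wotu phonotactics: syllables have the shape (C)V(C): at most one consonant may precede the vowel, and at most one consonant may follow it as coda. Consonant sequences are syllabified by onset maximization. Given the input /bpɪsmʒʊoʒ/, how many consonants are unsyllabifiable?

2

Under (C)V(C), the unsyllabifiable consonants are /b/, /m/ (at most one coda consonant is licensed; onsets are limited to one consonant).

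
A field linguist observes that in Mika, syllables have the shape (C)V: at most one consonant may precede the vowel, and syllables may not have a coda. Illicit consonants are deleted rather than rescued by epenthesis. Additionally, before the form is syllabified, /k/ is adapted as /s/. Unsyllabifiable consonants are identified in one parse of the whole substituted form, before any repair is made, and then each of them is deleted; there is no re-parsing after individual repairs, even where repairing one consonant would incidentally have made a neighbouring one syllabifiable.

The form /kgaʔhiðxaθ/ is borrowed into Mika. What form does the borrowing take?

gahixa

Substitution: /k/ → /s/, giving /sgaʔhiðxaθ/.
Under (C)V, the unsyllabifiable consonants are /s/, /ʔ/, /ð/, /θ/ (no codas are permitted; onsets are limited to one consonant).
Each unlicensed consonant is deleted: /s/, /ʔ/, /ð/, /θ/.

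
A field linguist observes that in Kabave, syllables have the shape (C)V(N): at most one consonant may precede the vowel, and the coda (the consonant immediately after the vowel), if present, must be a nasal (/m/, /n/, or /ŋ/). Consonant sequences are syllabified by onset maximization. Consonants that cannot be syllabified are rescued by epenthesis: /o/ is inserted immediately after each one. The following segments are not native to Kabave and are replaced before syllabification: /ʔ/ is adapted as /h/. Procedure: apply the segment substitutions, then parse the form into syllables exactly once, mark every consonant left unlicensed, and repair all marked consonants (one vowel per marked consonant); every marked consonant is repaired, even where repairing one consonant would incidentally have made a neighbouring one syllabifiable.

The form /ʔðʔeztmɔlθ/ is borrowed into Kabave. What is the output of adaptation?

Substitution: /ʔ/ → /h/, giving /hðheztmɔlθ/.
Syllabifying with onset maximization leaves /h/, /ð/, /z/, /t/, /l/, /θ/ stranded (only a nasal (/m/, /n/, or /ŋ/) is licensed in coda position; onsets are limited to one consonant).
Epenthesis after each stranded consonant: /h/ → /ho/, /ð/ → /ðo/, /z/ → /zo/, /t/ → /to/, /l/ → /lo/, /θ/ → /θo/.

hoðohezotomɔloθo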